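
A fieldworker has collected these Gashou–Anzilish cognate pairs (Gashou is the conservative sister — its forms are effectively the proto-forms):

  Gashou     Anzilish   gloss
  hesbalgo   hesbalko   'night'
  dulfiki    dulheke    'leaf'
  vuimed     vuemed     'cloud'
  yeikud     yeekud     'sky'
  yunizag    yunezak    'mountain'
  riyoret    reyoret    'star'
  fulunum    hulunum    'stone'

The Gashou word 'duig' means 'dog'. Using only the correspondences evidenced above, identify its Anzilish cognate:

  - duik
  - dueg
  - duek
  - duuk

yeikud ~ yeekud — Gashou i corresponds to Anzilish e after a vowel, before a consonant other than r, m, n, p, b, f, v.
yunizag ~ yunezak — Gashou g corresponds to Anzilish k word-finally.
Applying these to Gashou 'duig':
  duig → dueg   (i→e after a vowel, before a consonant other than r, m, n, p, b, f, v)
  dueg → duek   (g→k word-finally)
So the Anzilish cognate is 'duek'.

duek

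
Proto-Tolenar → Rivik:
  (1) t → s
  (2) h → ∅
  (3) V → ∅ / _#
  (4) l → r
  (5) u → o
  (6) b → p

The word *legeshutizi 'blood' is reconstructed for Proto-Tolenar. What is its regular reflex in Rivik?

Rivik: start from *legeshutizi.
  rule 1 (unconditioned shift): legeshutizi → legeshusizi
  rule 2 (h-loss): legeshusizi → legesusizi
  rule 3 (apocope): legesusizi → legesusiz
  rule 4 (unconditioned shift): legesusiz → regesusiz
  rule 5 (vowel merger): regesusiz → regesosiz
  rule 6: no change — regesosiz
  ⇒ Rivik regesosiz

regesosiz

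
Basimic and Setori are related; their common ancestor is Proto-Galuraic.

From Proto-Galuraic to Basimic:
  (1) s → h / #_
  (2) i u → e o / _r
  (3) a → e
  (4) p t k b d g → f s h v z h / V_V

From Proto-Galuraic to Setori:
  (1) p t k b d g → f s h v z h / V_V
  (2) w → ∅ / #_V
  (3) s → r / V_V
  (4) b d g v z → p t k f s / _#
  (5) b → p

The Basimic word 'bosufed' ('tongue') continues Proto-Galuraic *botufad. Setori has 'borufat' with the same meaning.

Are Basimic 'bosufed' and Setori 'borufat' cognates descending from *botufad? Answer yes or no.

no

Derive the expected Setori reflex of *botufad:
Setori: start from *botufad.
  rule 1 (intervocalic lenition): botufad → bosufad
  rule 2: no change — bosufad
  rule 3 (rhotacism): bosufad → borufad
  rule 4 (final devoicing): borufad → borufat
  rule 5 (unconditioned shift): borufat → porufat
  ⇒ Setori porufat
The regular Setori reflex would be 'porufat', but the attested form is 'borufat'. The correspondence is irregular, so they are not cognates (the Setori form has a different source).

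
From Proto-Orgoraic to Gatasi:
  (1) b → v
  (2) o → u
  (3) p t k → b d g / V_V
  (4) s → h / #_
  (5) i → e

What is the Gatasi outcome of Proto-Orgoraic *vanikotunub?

Gatasi: start from *vanikotunub.
  rule 1 (unconditioned shift): vanikotunub → vanikotunuv
  rule 2 (vowel merger): vanikotunuv → vanikutunuv
  rule 3 (intervocalic voicing): vanikutunuv → vanigudunuv
  rule 4: no change — vanigudunuv
  rule 5 (vowel merger): vanigudunuv → vanegudunuv
  ⇒ Gatasi vanegudunuv

vanegudunuv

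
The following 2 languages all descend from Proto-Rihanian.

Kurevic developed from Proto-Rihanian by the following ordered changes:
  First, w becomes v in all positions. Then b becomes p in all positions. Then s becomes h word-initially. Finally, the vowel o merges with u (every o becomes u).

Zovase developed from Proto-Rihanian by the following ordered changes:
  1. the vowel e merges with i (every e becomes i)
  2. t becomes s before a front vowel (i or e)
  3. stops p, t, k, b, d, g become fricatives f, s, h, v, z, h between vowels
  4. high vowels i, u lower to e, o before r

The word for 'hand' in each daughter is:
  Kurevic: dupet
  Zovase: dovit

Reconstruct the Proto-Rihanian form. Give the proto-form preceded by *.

Position 2: Kurevic has u, Zovase has o. Taking the neighbouring segments as reconstructed: Kurevic u could go back to *o or *u; Zovase o can only go back to *o — the one source consistent with every daughter is *o.
Position 3: Kurevic has p, Zovase has v. Taking the neighbouring segments as reconstructed: Kurevic p could go back to *p or *b; Zovase v could go back to *b or *v — the one source consistent with every daughter is *b.
Position 4: Kurevic has e, Zovase has i. Kurevic preserves e here (none of its changes turn any other segment into e), so the proto-segment is *e.
Verify the candidate proto-form against each daughter:
Kurevic: *dobet > dopet > dupet  (by unconditioned shift, vowel merger)
Zovase: *dobet
  dobet → dobit   [vowel merger]
  dobit (rule 2 does not apply)
  dobit → dovit   [intervocalic lenition]
  dovit (rule 4 does not apply)
  giving Zovase dovit.
No other proto-form is consistent with every reflex, so the reconstruction is *dobet.

*dobet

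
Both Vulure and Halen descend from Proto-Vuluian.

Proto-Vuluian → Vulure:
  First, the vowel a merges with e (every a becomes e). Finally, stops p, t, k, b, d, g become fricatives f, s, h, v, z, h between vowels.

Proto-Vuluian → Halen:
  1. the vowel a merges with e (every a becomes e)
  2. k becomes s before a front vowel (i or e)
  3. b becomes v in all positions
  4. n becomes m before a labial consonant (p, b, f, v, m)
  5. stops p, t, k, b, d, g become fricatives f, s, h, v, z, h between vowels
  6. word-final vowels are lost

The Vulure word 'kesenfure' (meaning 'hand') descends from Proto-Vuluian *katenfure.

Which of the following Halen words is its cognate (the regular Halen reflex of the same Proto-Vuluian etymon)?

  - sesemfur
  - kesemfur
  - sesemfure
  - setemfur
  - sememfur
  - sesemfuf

sesemfur

Halen: start from *katenfure.
  rule 1 (vowel merger): katenfure → ketenfure
  rule 2 (palatalisation): ketenfure → setenfure
  rule 3: no change — setenfure
  rule 4 (nasal place assimilation): setenfure → setemfure
  rule 5 (intervocalic lenition): setemfure → sesemfure
  rule 6 (apocope): sesemfure → sesemfur
  ⇒ Halen sesemfur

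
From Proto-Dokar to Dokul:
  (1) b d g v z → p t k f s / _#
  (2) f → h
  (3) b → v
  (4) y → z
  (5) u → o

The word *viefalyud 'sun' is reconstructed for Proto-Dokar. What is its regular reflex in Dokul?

Dokul: *viefalyud
  viefalyud → viefalyut   [final devoicing]
  viefalyut → viehalyut   [unconditioned shift]
  viehalyut (rule 3 does not apply)
  viehalyut → viehalzut   [unconditioned shift]
  viehalzut → viehalzot   [vowel merger]
  giving Dokul viehalzot.

viehalzot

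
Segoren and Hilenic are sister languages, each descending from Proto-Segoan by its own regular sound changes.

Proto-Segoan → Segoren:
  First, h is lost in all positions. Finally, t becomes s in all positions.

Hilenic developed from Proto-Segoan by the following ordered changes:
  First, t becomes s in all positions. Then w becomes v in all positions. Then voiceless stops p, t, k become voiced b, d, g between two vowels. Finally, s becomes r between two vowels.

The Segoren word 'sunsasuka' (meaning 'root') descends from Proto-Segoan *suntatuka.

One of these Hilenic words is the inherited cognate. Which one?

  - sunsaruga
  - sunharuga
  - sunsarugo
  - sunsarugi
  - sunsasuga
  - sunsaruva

sunsaruga

Hilenic: *suntatuka > sunsasuka > sunsasuga > sunsaruga  (by unconditioned shift, intervocalic voicing, rhotacism)
The other candidates each miss or misapply at least one Hilenic change.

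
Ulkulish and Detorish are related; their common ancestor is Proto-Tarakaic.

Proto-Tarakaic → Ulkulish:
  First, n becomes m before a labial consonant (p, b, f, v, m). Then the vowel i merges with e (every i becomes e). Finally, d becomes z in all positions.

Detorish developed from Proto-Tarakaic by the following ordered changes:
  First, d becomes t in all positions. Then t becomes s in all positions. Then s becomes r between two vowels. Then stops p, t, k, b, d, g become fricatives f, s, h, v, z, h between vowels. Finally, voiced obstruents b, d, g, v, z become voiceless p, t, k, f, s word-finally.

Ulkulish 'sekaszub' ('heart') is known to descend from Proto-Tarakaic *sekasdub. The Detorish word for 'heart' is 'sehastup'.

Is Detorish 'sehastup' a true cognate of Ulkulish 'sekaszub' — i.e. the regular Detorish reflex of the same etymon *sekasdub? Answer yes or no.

no

Derive the expected Detorish reflex of *sekasdub:
Detorish: start from *sekasdub.
  rule 1 (unconditioned shift): sekasdub → sekastub
  rule 2 (unconditioned shift): sekastub → sekassub
  rule 3: no change — sekassub
  rule 4 (intervocalic lenition): sekassub → sehassub
  rule 5 (final devoicing): sehassub → sehassup
  ⇒ Detorish sehassup
The regular Detorish reflex would be 'sehassup', but the attested form is 'sehastup'. The correspondence is irregular, so they are not cognates (the Detorish form has a different source).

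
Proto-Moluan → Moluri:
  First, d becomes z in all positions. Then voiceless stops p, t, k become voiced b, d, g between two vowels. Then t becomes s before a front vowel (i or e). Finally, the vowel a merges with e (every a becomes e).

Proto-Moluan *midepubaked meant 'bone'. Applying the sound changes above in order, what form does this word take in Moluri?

Moluri: start from *midepubaked.
  rule 1 (unconditioned shift): midepubaked → mizepubakez
  rule 2 (intervocalic voicing): mizepubakez → mizebubagez
  rule 3: no change — mizebubagez
  rule 4 (vowel merger): mizebubagez → mizebubegez
  ⇒ Moluri mizebubegez

mizebubegez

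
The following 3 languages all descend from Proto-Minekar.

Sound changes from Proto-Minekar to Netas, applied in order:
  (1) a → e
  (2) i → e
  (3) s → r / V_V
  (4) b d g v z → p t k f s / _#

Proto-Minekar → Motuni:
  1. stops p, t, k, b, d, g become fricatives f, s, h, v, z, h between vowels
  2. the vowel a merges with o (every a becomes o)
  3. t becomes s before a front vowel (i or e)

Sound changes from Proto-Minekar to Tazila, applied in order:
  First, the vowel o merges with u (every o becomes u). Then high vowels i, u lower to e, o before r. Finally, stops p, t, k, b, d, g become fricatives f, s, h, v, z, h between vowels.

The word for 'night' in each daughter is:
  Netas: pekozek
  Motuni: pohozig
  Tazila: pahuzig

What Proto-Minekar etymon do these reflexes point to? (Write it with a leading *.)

Position 4: Netas has o, Motuni has o, Tazila has u. Netas preserves o here (none of its changes turn any other segment into o), so the proto-segment is *o.
Position 7: Netas has k, Motuni has g, Tazila has g. Motuni preserves g here (none of its changes turn any other segment into g), so the proto-segment is *g.
Position 2: Netas has e, Motuni has o, Tazila has a. Tazila preserves a here (none of its changes turn any other segment into a), so the proto-segment is *a.
Continuing position by position gives *pakozig; check it forward:
Netas: *pakozig > pekozig > pekozeg > pekozek  (by vowel merger, vowel merger, final devoicing)
Motuni: start from *pakozig.
  rule 1 (intervocalic lenition): pakozig → pahozig
  rule 2 (vowel merger): pahozig → pohozig
  rule 3: no change — pohozig
  ⇒ Motuni pohozig
Tazila: *pakozig
  pakozig → pakuzig   [vowel merger]
  pakuzig (rule 2 does not apply)
  pakuzig → pahuzig   [intervocalic lenition]
  giving Tazila pahuzig.
No other proto-form is consistent with every reflex, so the reconstruction is *pakozig.

*pakozig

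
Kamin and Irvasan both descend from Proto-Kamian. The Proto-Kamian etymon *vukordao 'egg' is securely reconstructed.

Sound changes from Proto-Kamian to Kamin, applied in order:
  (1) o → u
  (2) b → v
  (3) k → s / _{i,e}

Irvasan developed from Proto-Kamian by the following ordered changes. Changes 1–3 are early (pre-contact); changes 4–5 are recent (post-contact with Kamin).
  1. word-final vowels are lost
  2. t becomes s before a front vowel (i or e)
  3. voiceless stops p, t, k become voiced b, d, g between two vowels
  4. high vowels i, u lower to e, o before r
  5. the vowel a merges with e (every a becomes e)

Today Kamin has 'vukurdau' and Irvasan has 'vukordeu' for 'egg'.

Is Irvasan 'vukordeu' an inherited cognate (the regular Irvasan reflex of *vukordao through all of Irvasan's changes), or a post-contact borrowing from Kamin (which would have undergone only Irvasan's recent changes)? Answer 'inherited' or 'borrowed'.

If inherited, *vukordao would pass through all of Irvasan's changes:
Irvasan: start from *vukordao.
  rule 1 (apocope): vukordao → vukorda
  rule 2: no change — vukorda
  rule 3 (intervocalic voicing): vukorda → vugorda
  rule 4: no change — vugorda
  rule 5 (vowel merger): vugorda → vugorde
  ⇒ Irvasan vugorde
If borrowed from Kamin 'vukurdau' after the early changes, it would undergo only the recent ones:
  rule 4 (pre-rhotic lowering): vukurdau → vukordau
  rule 5 (vowel merger): vukordau → vukordeu
  ⇒ as a loan: vukordeu
Irvasan 'vukordeu' matches the loan outcome 'vukordeu', not the inherited 'vugorde' — it skipped the early Irvasan changes, so it was borrowed from Kamin.

borrowed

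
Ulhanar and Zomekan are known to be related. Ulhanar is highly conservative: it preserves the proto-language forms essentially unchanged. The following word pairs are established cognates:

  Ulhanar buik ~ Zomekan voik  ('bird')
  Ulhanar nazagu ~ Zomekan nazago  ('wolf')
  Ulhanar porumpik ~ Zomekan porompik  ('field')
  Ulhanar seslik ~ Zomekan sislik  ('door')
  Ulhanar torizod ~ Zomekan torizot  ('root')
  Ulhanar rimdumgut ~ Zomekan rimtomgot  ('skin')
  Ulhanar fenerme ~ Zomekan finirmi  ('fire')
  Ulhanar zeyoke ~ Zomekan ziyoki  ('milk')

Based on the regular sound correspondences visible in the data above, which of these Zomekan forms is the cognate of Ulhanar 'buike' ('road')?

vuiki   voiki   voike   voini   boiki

buik ~ voik — Ulhanar b corresponds to Zomekan v word-initially before a back vowel.
buik ~ voik — Ulhanar u corresponds to Zomekan o after a consonant, before a front vowel.
fenerme ~ finirmi, zeyoke ~ ziyoki — Ulhanar e corresponds to Zomekan i word-finally.
Applying these to Ulhanar 'buike':
  buike → vuike   (b→v word-initially before a back vowel)
  vuike → voike   (u→o after a consonant, before a front vowel)
  voike → voiki   (e→i word-finally)
So the Zomekan cognate is 'voiki'.

voiki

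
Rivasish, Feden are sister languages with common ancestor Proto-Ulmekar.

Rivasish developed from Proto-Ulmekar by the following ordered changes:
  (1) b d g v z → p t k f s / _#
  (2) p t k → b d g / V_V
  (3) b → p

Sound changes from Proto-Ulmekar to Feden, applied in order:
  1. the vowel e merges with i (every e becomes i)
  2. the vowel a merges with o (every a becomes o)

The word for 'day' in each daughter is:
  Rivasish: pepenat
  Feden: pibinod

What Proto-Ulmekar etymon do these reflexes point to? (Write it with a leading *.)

Position 6: Rivasish has a, Feden has o. Rivasish preserves a here (none of its changes turn any other segment into a), so the proto-segment is *a.
Position 7: Rivasish has t, Feden has d. Feden preserves d here (none of its changes turn any other segment into d), so the proto-segment is *d.
Continuing position by position gives *pebenad; check it forward:
Rivasish: *pebenad > pebenat > pepenat  (by final devoicing, unconditioned shift)
Feden: start from *pebenad.
  rule 1 (vowel merger): pebenad → pibinad
  rule 2 (vowel merger): pibinad → pibinod
  ⇒ Feden pibinod
Only *pebenad yields all of Rivasish pepenat, Feden pibinod.

*pebenad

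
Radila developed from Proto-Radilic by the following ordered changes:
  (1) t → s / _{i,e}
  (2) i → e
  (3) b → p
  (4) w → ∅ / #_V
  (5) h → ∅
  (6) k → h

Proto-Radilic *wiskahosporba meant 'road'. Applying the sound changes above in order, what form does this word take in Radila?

eshaosporpa

Radila: start from *wiskahosporba.
  rule 1: no change — wiskahosporba
  rule 2 (vowel merger): wiskahosporba → weskahosporba
  rule 3 (unconditioned shift): weskahosporba → weskahosporpa
  rule 4 (glide loss): weskahosporpa → eskahosporpa
  rule 5 (h-loss): eskahosporpa → eskaosporpa
  rule 6 (unconditioned shift): eskaosporpa → eshaosporpa
  ⇒ Radila eshaosporpa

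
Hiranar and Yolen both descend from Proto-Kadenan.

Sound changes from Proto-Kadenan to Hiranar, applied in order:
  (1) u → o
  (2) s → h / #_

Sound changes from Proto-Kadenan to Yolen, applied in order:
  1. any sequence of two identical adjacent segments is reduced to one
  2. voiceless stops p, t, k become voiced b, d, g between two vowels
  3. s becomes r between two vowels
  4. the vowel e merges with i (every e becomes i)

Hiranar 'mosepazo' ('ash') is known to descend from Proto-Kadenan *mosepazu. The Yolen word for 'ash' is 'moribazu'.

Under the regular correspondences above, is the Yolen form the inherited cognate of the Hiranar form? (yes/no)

Derive the expected Yolen reflex of *mosepazu:
Yolen: *mosepazu > mosebazu > morebazu > moribazu  (by intervocalic voicing, rhotacism, vowel merger)
Yolen 'moribazu' matches the regular reflex exactly, so the pair is cognate.

yes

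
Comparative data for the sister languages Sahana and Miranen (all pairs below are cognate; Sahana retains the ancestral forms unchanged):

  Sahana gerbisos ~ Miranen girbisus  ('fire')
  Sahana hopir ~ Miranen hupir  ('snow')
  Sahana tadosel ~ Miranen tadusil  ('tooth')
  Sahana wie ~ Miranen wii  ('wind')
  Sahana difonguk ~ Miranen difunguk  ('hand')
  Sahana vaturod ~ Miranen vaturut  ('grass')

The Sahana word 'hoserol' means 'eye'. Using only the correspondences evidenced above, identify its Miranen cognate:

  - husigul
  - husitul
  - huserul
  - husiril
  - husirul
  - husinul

gerbisos ~ girbisus, tadosel ~ tadusil — Sahana o corresponds to Miranen u after a consonant, before a consonant other than r, m, n, p, b, f, v.
gerbisos ~ girbisus — Sahana e corresponds to Miranen i after a consonant, before r.
Applying these to Sahana 'hoserol':
  hoserol → huserol   (o→u after a consonant, before a consonant other than r, m, n, p, b, f, v)
  huserol → husirol   (e→i after a consonant, before r)
  husirol → husirul   (o→u after a consonant, before a consonant other than r, m, n, p, b, f, v)
So the Miranen cognate is 'husirul'.

husirul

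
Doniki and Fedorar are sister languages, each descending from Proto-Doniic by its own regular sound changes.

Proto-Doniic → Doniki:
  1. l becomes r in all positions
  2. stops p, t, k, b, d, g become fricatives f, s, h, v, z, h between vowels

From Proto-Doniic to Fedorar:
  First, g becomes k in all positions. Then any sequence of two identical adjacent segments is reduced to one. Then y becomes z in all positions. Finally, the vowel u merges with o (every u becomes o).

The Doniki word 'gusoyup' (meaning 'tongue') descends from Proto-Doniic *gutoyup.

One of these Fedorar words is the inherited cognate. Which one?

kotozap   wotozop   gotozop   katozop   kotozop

kotozop

Fedorar: start from *gutoyup.
  rule 1 (unconditioned shift): gutoyup → kutoyup
  rule 2: no change — kutoyup
  rule 3 (unconditioned shift): kutoyup → kutozup
  rule 4 (vowel merger): kutozup → kotozop
  ⇒ Fedorar kotozop
The other candidates each miss or misapply at least one Fedorar change.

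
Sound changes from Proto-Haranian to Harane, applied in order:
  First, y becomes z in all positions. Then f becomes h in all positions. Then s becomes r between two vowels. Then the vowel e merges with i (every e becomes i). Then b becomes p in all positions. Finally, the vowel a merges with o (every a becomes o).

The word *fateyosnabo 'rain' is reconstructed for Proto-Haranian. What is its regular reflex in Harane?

hotizosnopo

Harane: start from *fateyosnabo.
  rule 1 (unconditioned shift): fateyosnabo → fatezosnabo
  rule 2 (unconditioned shift): fatezosnabo → hatezosnabo
  rule 3: no change — hatezosnabo
  rule 4 (vowel merger): hatezosnabo → hatizosnabo
  rule 5 (unconditioned shift): hatizosnabo → hatizosnapo
  rule 6 (vowel merger): hatizosnapo → hotizosnopo
  ⇒ Harane hotizosnopo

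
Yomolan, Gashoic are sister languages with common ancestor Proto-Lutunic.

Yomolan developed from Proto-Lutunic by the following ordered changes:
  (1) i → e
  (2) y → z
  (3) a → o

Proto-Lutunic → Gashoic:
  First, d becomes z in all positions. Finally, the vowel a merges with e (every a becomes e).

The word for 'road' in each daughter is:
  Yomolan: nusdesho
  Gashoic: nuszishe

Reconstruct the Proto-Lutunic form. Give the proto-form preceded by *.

Position 8: Yomolan has o, Gashoic has e. Taking the neighbouring segments as reconstructed: Yomolan o could go back to *a or *o; Gashoic e could go back to *a or *e — the one source consistent with every daughter is *a.
Position 5: Yomolan has e, Gashoic has i. Gashoic preserves i here (none of its changes turn any other segment into i), so the proto-segment is *i.
Position 4: Yomolan has d, Gashoic has z. Yomolan preserves d here (none of its changes turn any other segment into d), so the proto-segment is *d.
Verify the candidate proto-form against each daughter:
Yomolan: *nusdisha
  nusdisha → nusdesha   [vowel merger]
  nusdesha (rule 2 does not apply)
  nusdesha → nusdesho   [vowel merger]
  giving Yomolan nusdesho.
Gashoic: start from *nusdisha.
  rule 1 (unconditioned shift): nusdisha → nuszisha
  rule 2 (vowel merger): nuszisha → nuszishe
  ⇒ Gashoic nuszishe
No other proto-form is consistent with every reflex, so the reconstruction is *nusdisha.

*nusdisha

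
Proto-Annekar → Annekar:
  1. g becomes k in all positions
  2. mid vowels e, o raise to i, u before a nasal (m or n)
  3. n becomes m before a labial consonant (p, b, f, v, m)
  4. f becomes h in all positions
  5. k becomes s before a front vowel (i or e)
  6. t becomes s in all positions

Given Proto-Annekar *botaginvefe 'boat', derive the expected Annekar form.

bosasimvehe

Annekar: start from *botaginvefe.
  rule 1 (unconditioned shift): botaginvefe → botakinvefe
  rule 2: no change — botakinvefe
  rule 3 (nasal place assimilation): botakinvefe → botakimvefe
  rule 4 (unconditioned shift): botakimvefe → botakimvehe
  rule 5 (palatalisation): botakimvehe → botasimvehe
  rule 6 (unconditioned shift): botasimvehe → bosasimvehe
  ⇒ Annekar bosasimvehe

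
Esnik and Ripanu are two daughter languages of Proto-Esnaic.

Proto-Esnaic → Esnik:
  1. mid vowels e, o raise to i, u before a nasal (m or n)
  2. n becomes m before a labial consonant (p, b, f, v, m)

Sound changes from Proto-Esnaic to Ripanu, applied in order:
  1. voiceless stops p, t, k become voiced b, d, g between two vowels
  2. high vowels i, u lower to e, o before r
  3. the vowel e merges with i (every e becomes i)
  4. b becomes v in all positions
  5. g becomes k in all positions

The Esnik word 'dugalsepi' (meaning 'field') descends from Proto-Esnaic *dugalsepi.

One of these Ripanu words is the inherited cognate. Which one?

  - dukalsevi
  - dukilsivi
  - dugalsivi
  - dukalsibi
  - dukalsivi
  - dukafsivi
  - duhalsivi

Ripanu: *dugalsepi
  dugalsepi → dugalsebi   [intervocalic voicing]
  dugalsebi (rule 2 does not apply)
  dugalsebi → dugalsibi   [vowel merger]
  dugalsibi → dugalsivi   [unconditioned shift]
  dugalsivi → dukalsivi   [unconditioned shift]
  giving Ripanu dukalsivi.
Only 'dukalsivi' matches the regular Ripanu development of *dugalsepi.

dukalsivi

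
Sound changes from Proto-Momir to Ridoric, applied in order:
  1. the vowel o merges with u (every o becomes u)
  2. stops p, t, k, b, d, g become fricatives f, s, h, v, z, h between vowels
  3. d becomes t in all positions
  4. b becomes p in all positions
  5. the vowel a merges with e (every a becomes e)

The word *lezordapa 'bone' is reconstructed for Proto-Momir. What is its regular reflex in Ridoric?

Ridoric: *lezordapa > lezurdapa > lezurdafa > lezurtafa > lezurtefe  (by vowel merger, intervocalic lenition, unconditioned shift, vowel merger)

lezurtefe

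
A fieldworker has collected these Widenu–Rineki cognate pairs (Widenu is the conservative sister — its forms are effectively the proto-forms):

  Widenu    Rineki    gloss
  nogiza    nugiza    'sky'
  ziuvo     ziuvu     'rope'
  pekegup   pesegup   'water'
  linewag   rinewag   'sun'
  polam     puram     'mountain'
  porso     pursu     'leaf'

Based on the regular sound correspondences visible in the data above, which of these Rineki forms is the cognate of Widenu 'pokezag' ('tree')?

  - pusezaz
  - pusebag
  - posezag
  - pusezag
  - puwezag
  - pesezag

pusezag

nogiza ~ nugiza, polam ~ puram — Widenu o corresponds to Rineki u after a consonant, before a consonant other than r, m, n, p, b, f, v.
pekegup ~ pesegup — Widenu k corresponds to Rineki s between vowels (before a front vowel).
Applying these to Widenu 'pokezag':
  pokezag → pukezag   (o→u after a consonant, before a consonant other than r, m, n, p, b, f, v)
  pukezag → pusezag   (k→s between vowels (before a front vowel))
So the Rineki cognate is 'pusezag'.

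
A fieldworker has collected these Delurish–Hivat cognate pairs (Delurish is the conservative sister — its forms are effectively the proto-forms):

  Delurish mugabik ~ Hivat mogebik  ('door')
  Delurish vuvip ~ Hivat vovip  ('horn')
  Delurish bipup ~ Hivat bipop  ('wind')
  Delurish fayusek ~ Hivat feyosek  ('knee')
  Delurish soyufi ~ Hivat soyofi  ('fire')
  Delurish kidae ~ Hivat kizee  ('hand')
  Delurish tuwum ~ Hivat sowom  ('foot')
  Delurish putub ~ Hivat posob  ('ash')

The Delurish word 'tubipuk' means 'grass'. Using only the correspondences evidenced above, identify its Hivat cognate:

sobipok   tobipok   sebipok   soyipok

tuwum ~ sowom — Delurish t corresponds to Hivat s word-initially before a back vowel.
putub ~ posob — Delurish u corresponds to Hivat o after a consonant, before a labial obstruent.
mugabik ~ mogebik, fayusek ~ feyosek — Delurish u corresponds to Hivat o after a consonant, before a consonant other than r, m, n, p, b, f, v.
Applying these to Delurish 'tubipuk':
  tubipuk → subipuk   (t→s word-initially before a back vowel)
  subipuk → sobipuk   (u→o after a consonant, before a labial obstruent)
  sobipuk → sobipok   (u→o after a consonant, before a consonant other than r, m, n, p, b, f, v)
So the Hivat cognate is 'sobipok'.

sobipok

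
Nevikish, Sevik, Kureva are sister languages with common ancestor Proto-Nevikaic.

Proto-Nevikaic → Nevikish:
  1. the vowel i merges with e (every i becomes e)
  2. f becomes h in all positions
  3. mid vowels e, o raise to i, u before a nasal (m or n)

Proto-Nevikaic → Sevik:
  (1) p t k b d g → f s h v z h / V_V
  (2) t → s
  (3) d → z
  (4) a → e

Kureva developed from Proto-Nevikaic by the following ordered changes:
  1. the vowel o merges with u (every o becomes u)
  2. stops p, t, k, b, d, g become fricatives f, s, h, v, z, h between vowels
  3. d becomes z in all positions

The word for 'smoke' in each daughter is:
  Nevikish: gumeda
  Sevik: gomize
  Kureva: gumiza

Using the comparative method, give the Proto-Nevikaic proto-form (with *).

*gomida

Position 6: Nevikish has a, Sevik has e, Kureva has a. Nevikish preserves a here (none of its changes turn any other segment into a), so the proto-segment is *a.
Position 5: Nevikish has d, Sevik has z, Kureva has z. Nevikish preserves d here (none of its changes turn any other segment into d), so the proto-segment is *d.
Continuing position by position gives *gomida; check it forward:
Nevikish: *gomida
  gomida → gomeda   [vowel merger]
  gomeda (rule 2 does not apply)
  gomeda → gumeda   [pre-nasal raising]
  giving Nevikish gumeda.
Sevik: *gomida > gomiza > gomize  (by intervocalic lenition, vowel merger)
Kureva: start from *gomida.
  rule 1 (vowel merger): gomida → gumida
  rule 2 (intervocalic lenition): gumida → gumiza
  rule 3: no change — gumiza
  ⇒ Kureva gumiza
Only *gomida yields all of Nevikish gumeda, Sevik gomize, Kureva gumiza.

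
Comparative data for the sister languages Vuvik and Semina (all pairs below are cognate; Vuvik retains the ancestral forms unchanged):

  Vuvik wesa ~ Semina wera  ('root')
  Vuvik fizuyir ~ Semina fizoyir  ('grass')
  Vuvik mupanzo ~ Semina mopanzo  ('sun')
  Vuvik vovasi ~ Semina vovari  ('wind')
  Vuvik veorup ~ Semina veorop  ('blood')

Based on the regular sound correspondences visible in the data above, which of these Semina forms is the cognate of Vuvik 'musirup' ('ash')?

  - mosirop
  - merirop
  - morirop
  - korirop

fizuyir ~ fizoyir — Vuvik u corresponds to Semina o after a consonant, before a consonant other than r, m, n, p, b, f, v.
vovasi ~ vovari — Vuvik s corresponds to Semina r between vowels (before a front vowel).
mupanzo ~ mopanzo, veorup ~ veorop — Vuvik u corresponds to Semina o after a consonant, before a labial obstruent.
Applying these to Vuvik 'musirup':
  musirup → mosirup   (u→o after a consonant, before a consonant other than r, m, n, p, b, f, v)
  mosirup → morirup   (s→r between vowels (before a front vowel))
  morirup → morirop   (u→o after a consonant, before a labial obstruent)
So the Semina cognate is 'morirop'.

morirop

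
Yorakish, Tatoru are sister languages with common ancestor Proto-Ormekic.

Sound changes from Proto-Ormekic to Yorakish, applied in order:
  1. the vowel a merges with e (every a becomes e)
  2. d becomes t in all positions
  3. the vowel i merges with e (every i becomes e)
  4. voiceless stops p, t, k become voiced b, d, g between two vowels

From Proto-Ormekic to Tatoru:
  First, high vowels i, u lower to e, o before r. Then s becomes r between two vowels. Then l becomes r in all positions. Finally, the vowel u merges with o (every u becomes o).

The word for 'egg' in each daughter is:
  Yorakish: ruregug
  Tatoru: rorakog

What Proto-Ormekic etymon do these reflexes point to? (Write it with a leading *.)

Position 6: Yorakish has u, Tatoru has o. Yorakish preserves u here (none of its changes turn any other segment into u), so the proto-segment is *u.
Position 4: Yorakish has e, Tatoru has a. Tatoru preserves a here (none of its changes turn any other segment into a), so the proto-segment is *a.
Position 2: Yorakish has u, Tatoru has o. Yorakish preserves u here (none of its changes turn any other segment into u), so the proto-segment is *u.
Continuing position by position gives *rurakug; check it forward:
Yorakish: *rurakug
  rurakug → rurekug   [vowel merger]
  rurekug (rule 2 does not apply)
  rurekug (rule 3 does not apply)
  rurekug → ruregug   [intervocalic voicing]
  giving Yorakish ruregug.
Tatoru: *rurakug
  rurakug → rorakug   [pre-rhotic lowering]
  rorakug (rule 2 does not apply)
  rorakug (rule 3 does not apply)
  rorakug → rorakog   [vowel merger]
  giving Tatoru rorakog.
*rurakug is the unique common source.

*rurakug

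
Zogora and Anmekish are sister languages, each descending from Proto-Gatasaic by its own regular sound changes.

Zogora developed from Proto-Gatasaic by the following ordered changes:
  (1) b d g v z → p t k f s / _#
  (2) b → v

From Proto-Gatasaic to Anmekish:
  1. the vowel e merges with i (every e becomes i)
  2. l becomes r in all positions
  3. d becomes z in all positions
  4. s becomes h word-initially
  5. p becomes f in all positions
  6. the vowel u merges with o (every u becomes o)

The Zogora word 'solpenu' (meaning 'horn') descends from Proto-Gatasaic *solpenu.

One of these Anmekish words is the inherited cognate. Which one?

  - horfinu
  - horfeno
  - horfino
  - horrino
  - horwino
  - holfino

horfino

Anmekish: start from *solpenu.
  rule 1 (vowel merger): solpenu → solpinu
  rule 2 (unconditioned shift): solpinu → sorpinu
  rule 3: no change — sorpinu
  rule 4 (debuccalisation): sorpinu → horpinu
  rule 5 (unconditioned shift): horpinu → horfinu
  rule 6 (vowel merger): horfinu → horfino
  ⇒ Anmekish horfino
Among the options, 'horfino' alone shows every Anmekish change applied in order.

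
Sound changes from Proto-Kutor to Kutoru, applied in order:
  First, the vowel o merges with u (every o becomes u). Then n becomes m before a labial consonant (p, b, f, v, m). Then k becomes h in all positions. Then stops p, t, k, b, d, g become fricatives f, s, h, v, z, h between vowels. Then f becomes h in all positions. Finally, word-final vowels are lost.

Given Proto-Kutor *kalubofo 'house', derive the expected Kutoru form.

haluvuh

Kutoru: *kalubofo
  kalubofo → kalubufu   [vowel merger]
  kalubufu (rule 2 does not apply)
  kalubufu → halubufu   [unconditioned shift]
  halubufu → haluvufu   [intervocalic lenition]
  haluvufu → haluvuhu   [unconditioned shift]
  haluvuhu → haluvuh   [apocope]
  giving Kutoru haluvuh.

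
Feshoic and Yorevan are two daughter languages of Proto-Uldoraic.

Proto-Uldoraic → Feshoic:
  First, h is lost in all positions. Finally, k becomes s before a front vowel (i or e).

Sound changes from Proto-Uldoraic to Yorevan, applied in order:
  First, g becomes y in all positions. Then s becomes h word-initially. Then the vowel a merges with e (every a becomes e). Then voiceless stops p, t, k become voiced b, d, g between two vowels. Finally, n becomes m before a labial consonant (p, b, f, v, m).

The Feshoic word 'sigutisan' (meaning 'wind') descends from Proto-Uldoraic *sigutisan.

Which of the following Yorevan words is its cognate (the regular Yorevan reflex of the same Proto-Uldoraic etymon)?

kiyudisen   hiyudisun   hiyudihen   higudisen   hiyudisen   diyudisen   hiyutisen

Yorevan: *sigutisan
  sigutisan → siyutisan   [unconditioned shift]
  siyutisan → hiyutisan   [debuccalisation]
  hiyutisan → hiyutisen   [vowel merger]
  hiyutisen → hiyudisen   [intervocalic voicing]
  hiyudisen (rule 5 does not apply)
  giving Yorevan hiyudisen.
Among the options, 'hiyudisen' alone shows every Yorevan change applied in order.

hiyudisen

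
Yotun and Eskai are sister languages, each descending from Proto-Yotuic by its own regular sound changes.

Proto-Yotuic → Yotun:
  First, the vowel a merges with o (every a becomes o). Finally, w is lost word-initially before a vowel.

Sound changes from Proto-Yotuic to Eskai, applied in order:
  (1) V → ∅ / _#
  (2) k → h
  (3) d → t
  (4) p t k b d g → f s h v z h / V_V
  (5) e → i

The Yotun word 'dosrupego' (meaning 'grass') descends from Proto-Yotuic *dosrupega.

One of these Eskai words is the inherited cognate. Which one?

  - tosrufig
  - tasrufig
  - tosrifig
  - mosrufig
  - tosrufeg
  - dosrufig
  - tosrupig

tosrufig

Eskai: *dosrupega > dosrupeg > tosrupeg > tosrufeg > tosrufig  (by apocope, unconditioned shift, intervocalic lenition, vowel merger)
Among the options, 'tosrufig' alone shows every Eskai change applied in order.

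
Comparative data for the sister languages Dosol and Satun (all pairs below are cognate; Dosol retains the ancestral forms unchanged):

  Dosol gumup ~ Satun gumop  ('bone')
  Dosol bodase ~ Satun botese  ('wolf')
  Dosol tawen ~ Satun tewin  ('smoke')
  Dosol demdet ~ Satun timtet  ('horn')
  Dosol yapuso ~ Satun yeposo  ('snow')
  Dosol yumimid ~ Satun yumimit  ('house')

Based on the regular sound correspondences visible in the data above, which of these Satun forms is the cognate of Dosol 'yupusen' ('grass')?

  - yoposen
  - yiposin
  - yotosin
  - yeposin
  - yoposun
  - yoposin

gumup ~ gumop — Dosol u corresponds to Satun o after a consonant, before a labial obstruent.
yapuso ~ yeposo — Dosol u corresponds to Satun o after a consonant, before a consonant other than r, m, n, p, b, f, v.
tawen ~ tewin — Dosol e corresponds to Satun i after a consonant, before a nasal.
Applying these to Dosol 'yupusen':
  yupusen → yopusen   (u→o after a consonant, before a labial obstruent)
  yopusen → yoposen   (u→o after a consonant, before a consonant other than r, m, n, p, b, f, v)
  yoposen → yoposin   (e→i after a consonant, before a nasal)
So the Satun cognate is 'yoposin'.

yoposin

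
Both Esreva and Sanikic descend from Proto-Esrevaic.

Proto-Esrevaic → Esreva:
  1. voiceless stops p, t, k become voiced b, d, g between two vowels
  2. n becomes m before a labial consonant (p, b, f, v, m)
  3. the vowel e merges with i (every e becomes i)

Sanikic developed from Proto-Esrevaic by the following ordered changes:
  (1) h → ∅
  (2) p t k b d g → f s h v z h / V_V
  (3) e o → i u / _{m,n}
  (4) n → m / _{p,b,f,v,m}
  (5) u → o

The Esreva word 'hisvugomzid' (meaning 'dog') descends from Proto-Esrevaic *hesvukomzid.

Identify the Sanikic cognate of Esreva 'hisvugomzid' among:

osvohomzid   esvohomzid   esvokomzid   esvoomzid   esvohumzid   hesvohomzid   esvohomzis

Sanikic: *hesvukomzid > esvukomzid > esvuhomzid > esvuhumzid > esvohomzid  (by h-loss, intervocalic lenition, pre-nasal raising, vowel merger)
The other candidates each miss or misapply at least one Sanikic change.

esvohomzid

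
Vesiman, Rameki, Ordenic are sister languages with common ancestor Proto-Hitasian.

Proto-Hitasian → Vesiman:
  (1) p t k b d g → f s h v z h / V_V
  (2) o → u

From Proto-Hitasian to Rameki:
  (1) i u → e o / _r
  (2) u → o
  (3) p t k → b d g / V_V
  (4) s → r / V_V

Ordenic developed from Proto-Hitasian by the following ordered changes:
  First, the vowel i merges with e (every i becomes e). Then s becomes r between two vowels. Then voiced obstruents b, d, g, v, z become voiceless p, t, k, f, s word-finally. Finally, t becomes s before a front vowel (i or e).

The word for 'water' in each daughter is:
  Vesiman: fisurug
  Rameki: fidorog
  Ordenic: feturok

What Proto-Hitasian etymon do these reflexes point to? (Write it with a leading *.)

Position 2: Vesiman has i, Rameki has i, Ordenic has e. Vesiman preserves i here (none of its changes turn any other segment into i), so the proto-segment is *i.
Position 6: Vesiman has u, Rameki has o, Ordenic has o. Ordenic preserves o here (none of its changes turn any other segment into o), so the proto-segment is *o.
Position 7: Vesiman has g, Rameki has g, Ordenic has k. Vesiman preserves g here (none of its changes turn any other segment into g), so the proto-segment is *g.
Continuing position by position gives *fiturog; check it forward:
Vesiman: *fiturog
  fiturog → fisurog   [intervocalic lenition]
  fisurog → fisurug   [vowel merger]
  giving Vesiman fisurug.
Rameki: *fiturog > fitorog > fidorog  (by pre-rhotic lowering, intervocalic voicing)
Ordenic: *fiturog
  fiturog → feturog   [vowel merger]
  feturog (rule 2 does not apply)
  feturog → feturok   [final devoicing]
  feturok (rule 4 does not apply)
  giving Ordenic feturok.
No other proto-form is consistent with every reflex, so the reconstruction is *fiturog.

*fiturog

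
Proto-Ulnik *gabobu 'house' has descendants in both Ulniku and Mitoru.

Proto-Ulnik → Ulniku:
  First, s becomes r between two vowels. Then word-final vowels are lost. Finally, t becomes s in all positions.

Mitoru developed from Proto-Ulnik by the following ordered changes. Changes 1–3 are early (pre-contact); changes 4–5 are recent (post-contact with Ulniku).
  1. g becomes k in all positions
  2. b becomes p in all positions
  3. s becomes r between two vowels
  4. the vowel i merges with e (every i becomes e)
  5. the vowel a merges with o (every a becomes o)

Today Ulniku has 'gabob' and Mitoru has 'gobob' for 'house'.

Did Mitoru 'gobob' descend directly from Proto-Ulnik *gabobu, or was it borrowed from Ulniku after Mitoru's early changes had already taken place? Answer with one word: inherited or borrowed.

borrowed

If inherited, *gabobu would pass through all of Mitoru's changes:
Mitoru: *gabobu > kabobu > kapopu > kopopu  (by unconditioned shift, unconditioned shift, vowel merger)
If borrowed from Ulniku 'gabob' after the early changes, it would undergo only the recent ones:
  rule 4 (vowel merger): no change (gabob)
  rule 5 (vowel merger): gabob → gobob
  ⇒ as a loan: gobob
Mitoru 'gobob' matches the loan outcome 'gobob', not the inherited 'kopopu' — it skipped the early Mitoru changes, so it was borrowed from Ulniku.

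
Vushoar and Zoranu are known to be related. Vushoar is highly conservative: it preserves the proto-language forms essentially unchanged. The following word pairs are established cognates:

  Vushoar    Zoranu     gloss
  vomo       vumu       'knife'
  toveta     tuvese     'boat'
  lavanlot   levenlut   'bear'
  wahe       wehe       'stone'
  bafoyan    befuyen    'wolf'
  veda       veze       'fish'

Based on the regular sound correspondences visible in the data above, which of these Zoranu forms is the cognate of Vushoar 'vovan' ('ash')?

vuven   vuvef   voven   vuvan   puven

toveta ~ tuvese — Vushoar o corresponds to Zoranu u after a consonant, before a labial obstruent.
lavanlot ~ levenlut, bafoyan ~ befuyen — Vushoar a corresponds to Zoranu e after a consonant, before a nasal.
Applying these to Vushoar 'vovan':
  vovan → vuvan   (o→u after a consonant, before a labial obstruent)
  vuvan → vuven   (a→e after a consonant, before a nasal)
So the Zoranu cognate is 'vuven'.

vuven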